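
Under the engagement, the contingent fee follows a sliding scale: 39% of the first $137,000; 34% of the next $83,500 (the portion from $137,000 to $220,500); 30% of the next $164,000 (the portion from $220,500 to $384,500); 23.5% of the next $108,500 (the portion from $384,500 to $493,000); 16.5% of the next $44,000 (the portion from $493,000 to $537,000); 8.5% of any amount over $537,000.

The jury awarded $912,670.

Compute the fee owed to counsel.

First $137,000 at 39% = $53,430.00
Next $83,500 at 34% = $28,390.00
Next $164,000 at 30% = $49,200.00
Next $108,500 at 23.5% = $25,497.50
Next $44,000 at 16.5% = $7,260.00
Remaining $375,670 at 8.5% = $31,931.95
Fee: $53,430.00 + $28,390.00 + $49,200.00 + $25,497.50 + $7,260.00 + $31,931.95 = $195,709.45

$195,709.45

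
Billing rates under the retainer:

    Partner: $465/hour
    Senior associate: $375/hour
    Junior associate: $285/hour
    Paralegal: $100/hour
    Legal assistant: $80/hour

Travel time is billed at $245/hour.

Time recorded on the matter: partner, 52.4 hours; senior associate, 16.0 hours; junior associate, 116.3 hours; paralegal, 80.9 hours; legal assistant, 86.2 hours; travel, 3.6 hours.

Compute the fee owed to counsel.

$79,379.50

Partner: 52.4 × $465 = $24,366.00
Senior associate: 16.0 × $375 = $6,000.00
Junior associate: 116.3 × $285 = $33,145.50
Paralegal: 80.9 × $100 = $8,090.00
Legal assistant: 86.2 × $80 = $6,896.00
Subtotal: $24,366.00 + $6,000.00 + $33,145.50 + $8,090.00 + $6,896.00 = $78,497.50
Travel: 3.6 × $245 = $882.00
Total: $78,497.50 + $882.00 = $79,379.50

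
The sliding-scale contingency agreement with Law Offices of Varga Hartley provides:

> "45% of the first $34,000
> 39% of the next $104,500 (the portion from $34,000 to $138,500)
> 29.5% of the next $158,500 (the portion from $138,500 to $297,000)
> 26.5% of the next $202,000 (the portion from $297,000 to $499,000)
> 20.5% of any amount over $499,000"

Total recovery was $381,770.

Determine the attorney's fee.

$125,276.55

First $34,000 at 45% = $15,300.00
Next $104,500 at 39% = $40,755.00
Next $158,500 at 29.5% = $46,757.50
Remaining $84,770 at 26.5% = $22,464.05
Fee: $15,300.00 + $40,755.00 + $46,757.50 + $22,464.05 = $125,276.55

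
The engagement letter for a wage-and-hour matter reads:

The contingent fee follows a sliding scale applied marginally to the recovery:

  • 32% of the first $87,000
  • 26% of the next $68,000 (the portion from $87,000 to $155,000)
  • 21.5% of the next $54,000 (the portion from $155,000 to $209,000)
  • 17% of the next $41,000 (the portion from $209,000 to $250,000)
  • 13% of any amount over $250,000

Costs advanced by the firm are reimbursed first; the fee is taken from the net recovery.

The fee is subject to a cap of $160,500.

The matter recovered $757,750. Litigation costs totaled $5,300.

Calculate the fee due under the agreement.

$129,418.50

Fee base (net of costs): $757,750 − $5,300 = $752,450
First $87,000 at 32% = $27,840.00
Next $68,000 at 26% = $17,680.00
Next $54,000 at 21.5% = $11,610.00
Next $41,000 at 17% = $6,970.00
Remaining $502,450 at 13% = $65,318.50
Fee: $27,840.00 + $17,680.00 + $11,610.00 + $6,970.00 + $65,318.50 = $129,418.50
$129,418.50 is under the $160,500 cap.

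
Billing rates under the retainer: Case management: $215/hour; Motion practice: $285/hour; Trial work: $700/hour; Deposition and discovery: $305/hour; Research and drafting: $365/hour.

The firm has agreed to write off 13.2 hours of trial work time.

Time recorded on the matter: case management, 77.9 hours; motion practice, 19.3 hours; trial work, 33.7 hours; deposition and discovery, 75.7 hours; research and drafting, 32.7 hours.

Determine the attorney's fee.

Case management: 77.9 × $215 = $16,748.50
Motion practice: 19.3 × $285 = $5,500.50
Trial work: 33.7 × $700 = $23,590.00
Deposition and discovery: 75.7 × $305 = $23,088.50
Research and drafting: 32.7 × $365 = $11,935.50
Subtotal: $80,863.00
Write-off: 13.2 × $700 = $9,240.00
Total: $80,863.00 − $9,240.00 = $71,623.00

$71,623.00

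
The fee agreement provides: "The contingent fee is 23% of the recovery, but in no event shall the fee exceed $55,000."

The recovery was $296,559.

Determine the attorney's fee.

$55,000.00

23% of $296,559 = $68,208.57
That exceeds the $55,000 cap, so the fee is capped at $55,000.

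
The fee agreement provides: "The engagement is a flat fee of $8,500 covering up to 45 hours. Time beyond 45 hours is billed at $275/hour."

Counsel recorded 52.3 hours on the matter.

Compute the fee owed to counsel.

$10,507.50

Flat fee: $8,500.00
Excess hours: 52.3 − 45 = 7.3
Overrun: 7.3 × $275 = $2,007.50
Total: $8,500.00 + $2,007.50 = $10,507.50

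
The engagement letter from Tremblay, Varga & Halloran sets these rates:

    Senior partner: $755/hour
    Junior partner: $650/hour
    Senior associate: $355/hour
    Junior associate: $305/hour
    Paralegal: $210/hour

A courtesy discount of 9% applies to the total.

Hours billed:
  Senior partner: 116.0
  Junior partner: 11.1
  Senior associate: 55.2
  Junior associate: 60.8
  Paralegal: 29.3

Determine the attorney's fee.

$126,570.08

Senior partner: 116.0 × $755 = $87,580.00
Junior partner: 11.1 × $650 = $7,215.00
Senior associate: 55.2 × $355 = $19,596.00
Junior associate: 60.8 × $305 = $18,544.00
Paralegal: 29.3 × $210 = $6,153.00
Subtotal: $139,088.00
Less 9% discount: −$12,517.92
Total: $139,088.00 − $12,517.92 = $126,570.08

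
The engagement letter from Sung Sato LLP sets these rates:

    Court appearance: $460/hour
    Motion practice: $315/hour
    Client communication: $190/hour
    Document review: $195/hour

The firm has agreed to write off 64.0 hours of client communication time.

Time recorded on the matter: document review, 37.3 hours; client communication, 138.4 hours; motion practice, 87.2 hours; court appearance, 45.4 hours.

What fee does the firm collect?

$69,761.50

Court appearance: 45.4 × $460 = $20,884.00
Motion practice: 87.2 × $315 = $27,468.00
Client communication: 138.4 × $190 = $26,296.00
Document review: 37.3 × $195 = $7,273.50
Subtotal: $81,921.50
Write-off: 64.0 × $190 = $12,160.00
Total: $81,921.50 − $12,160.00 = $69,761.50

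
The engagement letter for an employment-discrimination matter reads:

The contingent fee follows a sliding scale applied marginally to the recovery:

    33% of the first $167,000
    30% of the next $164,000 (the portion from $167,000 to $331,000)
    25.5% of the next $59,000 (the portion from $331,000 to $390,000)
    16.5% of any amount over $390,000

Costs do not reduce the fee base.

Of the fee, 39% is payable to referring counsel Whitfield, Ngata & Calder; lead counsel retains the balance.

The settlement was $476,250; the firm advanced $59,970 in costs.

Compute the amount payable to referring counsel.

Fee base is the gross recovery, $476,250; costs are reimbursed separately.
First $167,000 at 33% = $55,110.00
Next $164,000 at 30% = $49,200.00
Next $59,000 at 25.5% = $15,045.00
Remaining $86,250 at 16.5% = $14,231.25
Fee: $55,110.00 + $49,200.00 + $15,045.00 + $14,231.25 = $133,586.25
Referral share: 39% of $133,586.25 = $52,098.64; lead counsel retains $133,586.25 − $52,098.64 = $81,487.61.

$52,098.64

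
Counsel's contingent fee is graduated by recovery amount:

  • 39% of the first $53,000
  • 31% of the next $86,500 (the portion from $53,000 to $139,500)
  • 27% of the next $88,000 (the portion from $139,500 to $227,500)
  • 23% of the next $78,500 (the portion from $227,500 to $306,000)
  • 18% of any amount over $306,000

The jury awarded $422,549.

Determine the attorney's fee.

$110,278.82

First $53,000 at 39% = $20,670.00
Next $86,500 at 31% = $26,815.00
Next $88,000 at 27% = $23,760.00
Next $78,500 at 23% = $18,055.00
Remaining $116,549 at 18% = $20,978.82
Fee: $20,670.00 + $26,815.00 + $23,760.00 + $18,055.00 + $20,978.82 = $110,278.82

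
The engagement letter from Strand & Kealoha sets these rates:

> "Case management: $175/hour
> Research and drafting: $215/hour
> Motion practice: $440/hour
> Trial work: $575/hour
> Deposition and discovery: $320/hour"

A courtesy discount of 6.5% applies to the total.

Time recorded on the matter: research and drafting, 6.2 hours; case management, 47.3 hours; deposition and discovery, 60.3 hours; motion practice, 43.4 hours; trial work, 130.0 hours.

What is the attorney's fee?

Case management: 47.3 × $175 = $8,277.50
Research and drafting: 6.2 × $215 = $1,333.00
Motion practice: 43.4 × $440 = $19,096.00
Trial work: 130.0 × $575 = $74,750.00
Deposition and discovery: 60.3 × $320 = $19,296.00
Subtotal: $122,752.50
Less 6.5% discount: −$7,978.91
Total: $122,752.50 − $7,978.91 = $114,773.59

$114,773.59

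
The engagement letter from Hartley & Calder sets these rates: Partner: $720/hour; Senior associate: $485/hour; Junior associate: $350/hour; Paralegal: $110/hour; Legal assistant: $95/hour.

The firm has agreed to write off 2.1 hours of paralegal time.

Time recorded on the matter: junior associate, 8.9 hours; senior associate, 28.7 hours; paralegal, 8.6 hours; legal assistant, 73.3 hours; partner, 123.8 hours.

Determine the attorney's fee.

Partner: 123.8 × $720 = $89,136.00
Senior associate: 28.7 × $485 = $13,919.50
Junior associate: 8.9 × $350 = $3,115.00
Paralegal: 8.6 × $110 = $946.00
Legal assistant: 73.3 × $95 = $6,963.50
Subtotal: $114,080.00
Write-off: 2.1 × $110 = $231.00
Total: $114,080.00 − $231.00 = $113,849.00

$113,849.00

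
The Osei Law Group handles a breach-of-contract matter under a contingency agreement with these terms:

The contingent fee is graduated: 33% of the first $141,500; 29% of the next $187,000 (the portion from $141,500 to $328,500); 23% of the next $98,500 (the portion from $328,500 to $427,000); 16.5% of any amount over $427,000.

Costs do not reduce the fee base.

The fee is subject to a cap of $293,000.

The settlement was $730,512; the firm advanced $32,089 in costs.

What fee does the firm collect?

$173,659.48

Fee base is the gross recovery, $730,512; costs are reimbursed separately.
First $141,500 at 33% = $46,695.00
Next $187,000 at 29% = $54,230.00
Next $98,500 at 23% = $22,655.00
Remaining $303,512 at 16.5% = $50,079.48
Fee: $46,695.00 + $54,230.00 + $22,655.00 + $50,079.48 = $173,659.48
$173,659.48 is under the $293,000 cap.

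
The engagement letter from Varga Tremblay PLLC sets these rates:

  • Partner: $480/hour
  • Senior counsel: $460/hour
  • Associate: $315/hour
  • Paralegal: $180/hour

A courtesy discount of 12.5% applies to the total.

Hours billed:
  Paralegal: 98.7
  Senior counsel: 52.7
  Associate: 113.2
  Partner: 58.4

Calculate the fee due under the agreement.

Partner: 58.4 × $480 = $28,032.00
Senior counsel: 52.7 × $460 = $24,242.00
Associate: 113.2 × $315 = $35,658.00
Paralegal: 98.7 × $180 = $17,766.00
Subtotal: $105,698.00
Less 12.5% discount: −$13,212.25
Total: $105,698.00 − $13,212.25 = $92,485.75

$92,485.75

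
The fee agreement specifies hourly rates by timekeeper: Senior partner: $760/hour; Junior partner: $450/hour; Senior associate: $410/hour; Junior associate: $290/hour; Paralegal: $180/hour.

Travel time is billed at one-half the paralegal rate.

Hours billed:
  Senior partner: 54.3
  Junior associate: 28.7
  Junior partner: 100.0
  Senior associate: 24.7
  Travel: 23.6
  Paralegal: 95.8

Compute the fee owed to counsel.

Senior partner: 54.3 × $760 = $41,268.00
Junior partner: 100.0 × $450 = $45,000.00
Senior associate: 24.7 × $410 = $10,127.00
Junior associate: 28.7 × $290 = $8,323.00
Paralegal: 95.8 × $180 = $17,244.00
Subtotal: $41,268.00 + $45,000.00 + $10,127.00 + $8,323.00 + $17,244.00 = $121,962.00
Travel: 23.6 × ($180 ÷ 2) = 23.6 × $90.00 = $2,124.00
Total: $121,962.00 + $2,124.00 = $124,086.00

$124,086.00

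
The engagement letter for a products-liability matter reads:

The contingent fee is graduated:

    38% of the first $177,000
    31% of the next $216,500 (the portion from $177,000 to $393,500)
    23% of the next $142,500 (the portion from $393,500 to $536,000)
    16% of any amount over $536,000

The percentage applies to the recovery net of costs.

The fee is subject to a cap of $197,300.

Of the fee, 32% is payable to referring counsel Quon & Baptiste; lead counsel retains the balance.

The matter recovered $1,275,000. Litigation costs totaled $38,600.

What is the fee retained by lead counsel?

$134,164.00

Fee base (net of costs): $1,275,000 − $38,600 = $1,236,400
First $177,000 at 38% = $67,260.00
Next $216,500 at 31% = $67,115.00
Next $142,500 at 23% = $32,775.00
Remaining $700,400 at 16% = $112,064.00
Fee: $67,260.00 + $67,115.00 + $32,775.00 + $112,064.00 = $279,214.00
$279,214.00 exceeds the $197,300 cap, so the fee is capped at $197,300.00.
Referral share: 32% of $197,300.00 = $63,136.00; lead counsel retains $197,300.00 − $63,136.00 = $134,164.00.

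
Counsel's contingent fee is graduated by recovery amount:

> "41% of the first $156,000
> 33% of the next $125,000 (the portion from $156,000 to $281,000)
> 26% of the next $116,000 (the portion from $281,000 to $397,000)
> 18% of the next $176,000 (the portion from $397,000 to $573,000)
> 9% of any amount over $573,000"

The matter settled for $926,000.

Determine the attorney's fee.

First $156,000 at 41% = $63,960.00
Next $125,000 at 33% = $41,250.00
Next $116,000 at 26% = $30,160.00
Next $176,000 at 18% = $31,680.00
Remaining $353,000 at 9% = $31,770.00
Fee: $63,960.00 + $41,250.00 + $30,160.00 + $31,680.00 + $31,770.00 = $198,820.00

$198,820.00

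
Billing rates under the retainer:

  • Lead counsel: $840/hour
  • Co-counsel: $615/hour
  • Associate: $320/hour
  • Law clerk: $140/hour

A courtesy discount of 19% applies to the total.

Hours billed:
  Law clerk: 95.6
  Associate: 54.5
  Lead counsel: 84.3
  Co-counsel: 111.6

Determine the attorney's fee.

Lead counsel: 84.3 × $840 = $70,812.00
Co-counsel: 111.6 × $615 = $68,634.00
Associate: 54.5 × $320 = $17,440.00
Law clerk: 95.6 × $140 = $13,384.00
Subtotal: $170,270.00
Less 19% discount: −$32,351.30
Total: $170,270.00 − $32,351.30 = $137,918.70

$137,918.70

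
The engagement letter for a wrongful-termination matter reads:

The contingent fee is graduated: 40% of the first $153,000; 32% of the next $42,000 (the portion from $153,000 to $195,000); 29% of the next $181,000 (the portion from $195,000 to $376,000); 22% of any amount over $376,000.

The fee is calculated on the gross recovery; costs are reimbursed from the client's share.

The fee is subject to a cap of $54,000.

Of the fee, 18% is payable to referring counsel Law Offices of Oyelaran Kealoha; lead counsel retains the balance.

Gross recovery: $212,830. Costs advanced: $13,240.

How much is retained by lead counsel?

Fee base is the gross recovery, $212,830; costs are reimbursed separately.
First $153,000 at 40% = $61,200.00
Next $42,000 at 32% = $13,440.00
Remaining $17,830 at 29% = $5,170.70
Fee: $61,200.00 + $13,440.00 + $5,170.70 = $79,810.70
$79,810.70 exceeds the $54,000 cap, so the fee is capped at $54,000.00.
Referral share: 18% of $54,000.00 = $9,720.00; lead counsel retains $54,000.00 − $9,720.00 = $44,280.00.

$44,280.00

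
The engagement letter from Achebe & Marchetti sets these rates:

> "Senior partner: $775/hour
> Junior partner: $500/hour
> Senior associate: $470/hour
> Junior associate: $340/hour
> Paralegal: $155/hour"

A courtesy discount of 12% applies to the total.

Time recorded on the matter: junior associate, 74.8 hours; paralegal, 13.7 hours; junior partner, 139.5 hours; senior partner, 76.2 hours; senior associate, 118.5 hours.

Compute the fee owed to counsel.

$186,608.84

Senior partner: 76.2 × $775 = $59,055.00
Junior partner: 139.5 × $500 = $69,750.00
Senior associate: 118.5 × $470 = $55,695.00
Junior associate: 74.8 × $340 = $25,432.00
Paralegal: 13.7 × $155 = $2,123.50
Subtotal: $212,055.50
Less 12% discount: −$25,446.66
Total: $212,055.50 − $25,446.66 = $186,608.84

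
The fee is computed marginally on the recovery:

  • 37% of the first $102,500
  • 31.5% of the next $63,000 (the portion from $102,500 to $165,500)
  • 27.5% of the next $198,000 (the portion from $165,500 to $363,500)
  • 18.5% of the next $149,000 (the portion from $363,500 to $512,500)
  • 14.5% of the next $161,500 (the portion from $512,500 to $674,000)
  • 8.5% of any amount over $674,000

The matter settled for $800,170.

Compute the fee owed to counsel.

First $102,500 at 37% = $37,925.00
Next $63,000 at 31.5% = $19,845.00
Next $198,000 at 27.5% = $54,450.00
Next $149,000 at 18.5% = $27,565.00
Next $161,500 at 14.5% = $23,417.50
Remaining $126,170 at 8.5% = $10,724.45
Fee: $37,925.00 + $19,845.00 + $54,450.00 + $27,565.00 + $23,417.50 + $10,724.45 = $173,926.95

$173,926.95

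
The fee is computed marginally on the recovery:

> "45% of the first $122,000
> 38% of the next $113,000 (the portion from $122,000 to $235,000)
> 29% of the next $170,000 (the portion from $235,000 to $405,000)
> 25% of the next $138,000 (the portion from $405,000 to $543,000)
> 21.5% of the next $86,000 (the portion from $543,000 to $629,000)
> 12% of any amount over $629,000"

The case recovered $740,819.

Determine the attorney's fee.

First $122,000 at 45% = $54,900.00
Next $113,000 at 38% = $42,940.00
Next $170,000 at 29% = $49,300.00
Next $138,000 at 25% = $34,500.00
Next $86,000 at 21.5% = $18,490.00
Remaining $111,819 at 12% = $13,418.28
Fee: $54,900.00 + $42,940.00 + $49,300.00 + $34,500.00 + $18,490.00 + $13,418.28 = $213,548.28

$213,548.28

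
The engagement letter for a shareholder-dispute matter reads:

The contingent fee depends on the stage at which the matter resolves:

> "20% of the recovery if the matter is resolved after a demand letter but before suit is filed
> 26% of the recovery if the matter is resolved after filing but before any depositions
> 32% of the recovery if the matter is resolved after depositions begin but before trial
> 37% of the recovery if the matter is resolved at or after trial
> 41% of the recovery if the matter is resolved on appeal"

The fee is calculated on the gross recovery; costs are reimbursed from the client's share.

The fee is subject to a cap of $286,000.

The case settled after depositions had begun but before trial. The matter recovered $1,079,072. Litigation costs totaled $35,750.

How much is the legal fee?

Fee base is the gross recovery, $1,079,072; costs are reimbursed separately.
The matter settled after depositions had begun but before trial, so the 32% rate applies.
$1,079,072 × 32% = $345,303.04
$345,303.04 exceeds the $286,000 cap, so the fee is capped at $286,000.00.

$286,000.00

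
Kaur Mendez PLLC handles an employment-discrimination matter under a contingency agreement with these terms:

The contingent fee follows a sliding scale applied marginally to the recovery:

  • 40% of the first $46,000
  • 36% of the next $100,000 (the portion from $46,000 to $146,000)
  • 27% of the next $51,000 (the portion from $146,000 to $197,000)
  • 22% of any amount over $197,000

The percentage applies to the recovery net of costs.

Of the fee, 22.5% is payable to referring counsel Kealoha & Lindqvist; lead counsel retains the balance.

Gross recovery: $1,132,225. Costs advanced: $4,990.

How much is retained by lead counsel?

$211,436.82

Fee base (net of costs): $1,132,225 − $4,990 = $1,127,235
First $46,000 at 40% = $18,400.00
Next $100,000 at 36% = $36,000.00
Next $51,000 at 27% = $13,770.00
Remaining $930,235 at 22% = $204,651.70
Fee: $18,400.00 + $36,000.00 + $13,770.00 + $204,651.70 = $272,821.70
Referral share: 22.5% of $272,821.70 = $61,384.88; lead counsel retains $272,821.70 − $61,384.88 = $211,436.82.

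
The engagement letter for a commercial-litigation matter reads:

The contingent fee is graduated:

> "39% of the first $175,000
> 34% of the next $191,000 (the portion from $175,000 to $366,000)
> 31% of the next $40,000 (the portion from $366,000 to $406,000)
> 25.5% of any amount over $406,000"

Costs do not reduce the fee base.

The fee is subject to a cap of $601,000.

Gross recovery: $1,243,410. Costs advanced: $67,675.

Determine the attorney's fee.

Fee base is the gross recovery, $1,243,410; costs are reimbursed separately.
First $175,000 at 39% = $68,250.00
Next $191,000 at 34% = $64,940.00
Next $40,000 at 31% = $12,400.00
Remaining $837,410 at 25.5% = $213,539.55
Fee: $68,250.00 + $64,940.00 + $12,400.00 + $213,539.55 = $359,129.55
$359,129.55 is under the $601,000 cap.

$359,129.55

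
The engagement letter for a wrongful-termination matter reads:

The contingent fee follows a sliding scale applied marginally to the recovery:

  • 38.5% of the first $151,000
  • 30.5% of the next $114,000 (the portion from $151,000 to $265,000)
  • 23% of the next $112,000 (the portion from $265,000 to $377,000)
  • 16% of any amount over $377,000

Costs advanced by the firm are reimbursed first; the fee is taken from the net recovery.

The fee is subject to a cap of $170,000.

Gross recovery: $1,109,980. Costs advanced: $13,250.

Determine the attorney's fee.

Fee base (net of costs): $1,109,980 − $13,250 = $1,096,730
First $151,000 at 38.5% = $58,135.00
Next $114,000 at 30.5% = $34,770.00
Next $112,000 at 23% = $25,760.00
Remaining $719,730 at 16% = $115,156.80
Fee: $58,135.00 + $34,770.00 + $25,760.00 + $115,156.80 = $233,821.80
$233,821.80 exceeds the $170,000 cap, so the fee is capped at $170,000.00.

$170,000.00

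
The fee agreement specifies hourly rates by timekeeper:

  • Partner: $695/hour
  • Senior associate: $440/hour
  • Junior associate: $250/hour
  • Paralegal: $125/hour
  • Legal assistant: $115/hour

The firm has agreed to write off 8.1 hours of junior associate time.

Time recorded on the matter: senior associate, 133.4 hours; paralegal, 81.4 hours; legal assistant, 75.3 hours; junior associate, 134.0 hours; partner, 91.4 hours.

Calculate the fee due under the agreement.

Partner: 91.4 × $695 = $63,523.00
Senior associate: 133.4 × $440 = $58,696.00
Junior associate: 134.0 × $250 = $33,500.00
Paralegal: 81.4 × $125 = $10,175.00
Legal assistant: 75.3 × $115 = $8,659.50
Subtotal: $174,553.50
Write-off: 8.1 × $250 = $2,025.00
Total: $174,553.50 − $2,025.00 = $172,528.50

$172,528.50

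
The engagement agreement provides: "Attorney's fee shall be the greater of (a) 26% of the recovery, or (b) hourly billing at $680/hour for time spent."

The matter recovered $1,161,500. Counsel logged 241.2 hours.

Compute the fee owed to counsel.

$301,990.00

(a) 26% of $1,161,500 = $301,990.00
(b) 241.2 × $680 = $164,016.00
The greater is (a): $301,990.00.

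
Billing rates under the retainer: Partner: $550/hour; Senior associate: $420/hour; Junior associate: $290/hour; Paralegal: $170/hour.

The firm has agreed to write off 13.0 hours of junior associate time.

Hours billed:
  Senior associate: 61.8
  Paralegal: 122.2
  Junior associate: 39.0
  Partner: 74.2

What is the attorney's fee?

$95,080.00

Partner: 74.2 × $550 = $40,810.00
Senior associate: 61.8 × $420 = $25,956.00
Junior associate: 39.0 × $290 = $11,310.00
Paralegal: 122.2 × $170 = $20,774.00
Subtotal: $98,850.00
Write-off: 13.0 × $290 = $3,770.00
Total: $98,850.00 − $3,770.00 = $95,080.00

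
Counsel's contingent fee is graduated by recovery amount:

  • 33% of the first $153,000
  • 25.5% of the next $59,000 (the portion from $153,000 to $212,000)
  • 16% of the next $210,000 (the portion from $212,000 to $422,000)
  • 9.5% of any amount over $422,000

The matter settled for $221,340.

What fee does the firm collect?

First $153,000 at 33% = $50,490.00
Next $59,000 at 25.5% = $15,045.00
Remaining $9,340 at 16% = $1,494.40
Fee: $50,490.00 + $15,045.00 + $1,494.40 = $67,029.40

$67,029.40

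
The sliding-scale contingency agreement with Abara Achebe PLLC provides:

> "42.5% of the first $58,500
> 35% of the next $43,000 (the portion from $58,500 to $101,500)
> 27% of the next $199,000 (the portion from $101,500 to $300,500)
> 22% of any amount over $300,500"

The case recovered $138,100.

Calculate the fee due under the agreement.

First $58,500 at 42.5% = $24,862.50
Next $43,000 at 35% = $15,050.00
Remaining $36,600 at 27% = $9,882.00
Fee: $24,862.50 + $15,050.00 + $9,882.00 = $49,794.50

$49,794.50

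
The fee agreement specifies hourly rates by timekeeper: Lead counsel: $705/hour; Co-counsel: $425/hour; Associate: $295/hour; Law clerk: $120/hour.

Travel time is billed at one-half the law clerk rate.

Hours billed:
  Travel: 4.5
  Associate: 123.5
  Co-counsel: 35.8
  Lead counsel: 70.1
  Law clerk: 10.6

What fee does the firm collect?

Lead counsel: 70.1 × $705 = $49,420.50
Co-counsel: 35.8 × $425 = $15,215.00
Associate: 123.5 × $295 = $36,432.50
Law clerk: 10.6 × $120 = $1,272.00
Subtotal: $49,420.50 + $15,215.00 + $36,432.50 + $1,272.00 = $102,340.00
Travel: 4.5 × ($120 ÷ 2) = 4.5 × $60.00 = $270.00
Total: $102,340.00 + $270.00 = $102,610.00

$102,610.00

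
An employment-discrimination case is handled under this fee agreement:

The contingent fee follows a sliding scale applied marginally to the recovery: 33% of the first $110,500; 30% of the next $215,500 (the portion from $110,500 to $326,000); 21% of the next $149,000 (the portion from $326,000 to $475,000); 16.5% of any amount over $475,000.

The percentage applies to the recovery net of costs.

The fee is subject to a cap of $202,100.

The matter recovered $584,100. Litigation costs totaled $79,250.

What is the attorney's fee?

$137,330.25

Fee base (net of costs): $584,100 − $79,250 = $504,850
First $110,500 at 33% = $36,465.00
Next $215,500 at 30% = $64,650.00
Next $149,000 at 21% = $31,290.00
Remaining $29,850 at 16.5% = $4,925.25
Fee: $36,465.00 + $64,650.00 + $31,290.00 + $4,925.25 = $137,330.25
$137,330.25 is under the $202,100 cap.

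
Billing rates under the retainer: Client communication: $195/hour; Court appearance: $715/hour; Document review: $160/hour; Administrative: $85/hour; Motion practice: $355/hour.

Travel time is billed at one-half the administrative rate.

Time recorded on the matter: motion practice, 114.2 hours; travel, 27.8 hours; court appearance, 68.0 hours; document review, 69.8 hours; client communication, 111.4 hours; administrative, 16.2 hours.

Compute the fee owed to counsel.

$124,610.50

Client communication: 111.4 × $195 = $21,723.00
Court appearance: 68.0 × $715 = $48,620.00
Document review: 69.8 × $160 = $11,168.00
Administrative: 16.2 × $85 = $1,377.00
Motion practice: 114.2 × $355 = $40,541.00
Subtotal: $21,723.00 + $48,620.00 + $11,168.00 + $1,377.00 + $40,541.00 = $123,429.00
Travel: 27.8 × ($85 ÷ 2) = 27.8 × $42.50 = $1,181.50
Total: $123,429.00 + $1,181.50 = $124,610.50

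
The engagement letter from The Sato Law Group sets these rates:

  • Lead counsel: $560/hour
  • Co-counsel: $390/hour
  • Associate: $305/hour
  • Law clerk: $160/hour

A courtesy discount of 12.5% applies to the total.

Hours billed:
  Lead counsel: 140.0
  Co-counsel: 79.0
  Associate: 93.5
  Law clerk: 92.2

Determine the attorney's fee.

$133,419.56

Lead counsel: 140.0 × $560 = $78,400.00
Co-counsel: 79.0 × $390 = $30,810.00
Associate: 93.5 × $305 = $28,517.50
Law clerk: 92.2 × $160 = $14,752.00
Subtotal: $152,479.50
Less 12.5% discount: −$19,059.94
Total: $152,479.50 − $19,059.94 = $133,419.56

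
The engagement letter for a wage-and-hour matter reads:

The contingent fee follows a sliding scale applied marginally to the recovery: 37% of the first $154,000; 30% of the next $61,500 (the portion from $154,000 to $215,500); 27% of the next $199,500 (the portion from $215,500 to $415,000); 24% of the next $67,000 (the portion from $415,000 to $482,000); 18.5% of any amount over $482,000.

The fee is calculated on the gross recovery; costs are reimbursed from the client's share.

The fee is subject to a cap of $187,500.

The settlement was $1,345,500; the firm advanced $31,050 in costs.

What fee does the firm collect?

Fee base is the gross recovery, $1,345,500; costs are reimbursed separately.
First $154,000 at 37% = $56,980.00
Next $61,500 at 30% = $18,450.00
Next $199,500 at 27% = $53,865.00
Next $67,000 at 24% = $16,080.00
Remaining $863,500 at 18.5% = $159,747.50
Fee: $56,980.00 + $18,450.00 + $53,865.00 + $16,080.00 + $159,747.50 = $305,122.50
$305,122.50 exceeds the $187,500 cap, so the fee is capped at $187,500.00.

$187,500.00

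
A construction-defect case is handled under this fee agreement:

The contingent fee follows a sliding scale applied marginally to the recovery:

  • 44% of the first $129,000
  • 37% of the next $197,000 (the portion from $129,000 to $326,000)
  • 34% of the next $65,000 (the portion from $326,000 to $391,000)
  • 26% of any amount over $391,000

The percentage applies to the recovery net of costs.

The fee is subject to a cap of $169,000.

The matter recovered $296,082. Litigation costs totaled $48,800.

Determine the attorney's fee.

Fee base (net of costs): $296,082 − $48,800 = $247,282
First $129,000 at 44% = $56,760.00
Remaining $118,282 at 37% = $43,764.34
Fee: $56,760.00 + $43,764.34 = $100,524.34
$100,524.34 is under the $169,000 cap.

$100,524.34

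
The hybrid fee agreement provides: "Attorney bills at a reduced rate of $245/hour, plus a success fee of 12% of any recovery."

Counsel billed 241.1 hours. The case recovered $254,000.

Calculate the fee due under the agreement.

Hourly: 241.1 × $245 = $59,069.50
Success fee: 12% of $254,000 = $30,480.00
Total: $59,069.50 + $30,480.00 = $89,549.50

$89,549.50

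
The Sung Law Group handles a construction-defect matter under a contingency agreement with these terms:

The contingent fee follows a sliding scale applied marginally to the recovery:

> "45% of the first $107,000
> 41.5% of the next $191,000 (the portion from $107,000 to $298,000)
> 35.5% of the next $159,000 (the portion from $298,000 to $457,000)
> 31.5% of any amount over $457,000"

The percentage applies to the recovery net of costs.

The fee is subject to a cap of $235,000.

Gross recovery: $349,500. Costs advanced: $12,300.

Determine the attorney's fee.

$141,331.00

Fee base (net of costs): $349,500 − $12,300 = $337,200
First $107,000 at 45% = $48,150.00
Next $191,000 at 41.5% = $79,265.00
Remaining $39,200 at 35.5% = $13,916.00
Fee: $48,150.00 + $79,265.00 + $13,916.00 = $141,331.00
$141,331.00 is under the $235,000 cap.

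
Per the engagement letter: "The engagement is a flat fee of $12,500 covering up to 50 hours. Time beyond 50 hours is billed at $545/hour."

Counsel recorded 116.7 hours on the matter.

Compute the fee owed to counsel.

Flat fee: $12,500.00
Excess hours: 116.7 − 50 = 66.7
Overrun: 66.7 × $545 = $36,351.50
Total: $12,500.00 + $36,351.50 = $48,851.50

$48,851.50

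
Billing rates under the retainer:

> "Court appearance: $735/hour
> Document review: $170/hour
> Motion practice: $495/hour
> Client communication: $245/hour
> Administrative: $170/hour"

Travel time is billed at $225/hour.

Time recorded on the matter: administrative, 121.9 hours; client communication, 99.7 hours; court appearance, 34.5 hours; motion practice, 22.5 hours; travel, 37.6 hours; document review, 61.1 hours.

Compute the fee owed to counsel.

Court appearance: 34.5 × $735 = $25,357.50
Document review: 61.1 × $170 = $10,387.00
Motion practice: 22.5 × $495 = $11,137.50
Client communication: 99.7 × $245 = $24,426.50
Administrative: 121.9 × $170 = $20,723.00
Subtotal: $25,357.50 + $10,387.00 + $11,137.50 + $24,426.50 + $20,723.00 = $92,031.50
Travel: 37.6 × $225 = $8,460.00
Total: $92,031.50 + $8,460.00 = $100,491.50

$100,491.50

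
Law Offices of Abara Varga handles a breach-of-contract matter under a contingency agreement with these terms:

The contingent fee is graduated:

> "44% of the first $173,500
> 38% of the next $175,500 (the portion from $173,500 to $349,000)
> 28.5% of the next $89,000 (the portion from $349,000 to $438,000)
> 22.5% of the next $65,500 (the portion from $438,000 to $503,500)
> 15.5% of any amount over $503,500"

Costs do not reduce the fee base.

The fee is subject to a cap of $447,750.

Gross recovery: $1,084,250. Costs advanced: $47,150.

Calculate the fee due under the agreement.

Fee base is the gross recovery, $1,084,250; costs are reimbursed separately.
First $173,500 at 44% = $76,340.00
Next $175,500 at 38% = $66,690.00
Next $89,000 at 28.5% = $25,365.00
Next $65,500 at 22.5% = $14,737.50
Remaining $580,750 at 15.5% = $90,016.25
Fee: $76,340.00 + $66,690.00 + $25,365.00 + $14,737.50 + $90,016.25 = $273,148.75
$273,148.75 is under the $447,750 cap.

$273,148.75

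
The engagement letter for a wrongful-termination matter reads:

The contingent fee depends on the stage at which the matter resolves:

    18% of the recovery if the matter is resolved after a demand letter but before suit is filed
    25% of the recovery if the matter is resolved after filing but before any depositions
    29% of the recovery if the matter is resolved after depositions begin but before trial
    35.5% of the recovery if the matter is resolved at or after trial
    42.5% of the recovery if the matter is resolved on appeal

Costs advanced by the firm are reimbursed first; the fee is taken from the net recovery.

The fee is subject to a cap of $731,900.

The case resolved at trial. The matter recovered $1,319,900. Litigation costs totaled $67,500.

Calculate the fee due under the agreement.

$444,602.00

Fee base (net of costs): $1,319,900 − $67,500 = $1,252,400
The matter resolved at trial, so the 35.5% rate applies.
$1,252,400 × 35.5% = $444,602.00
$444,602.00 is under the $731,900 cap.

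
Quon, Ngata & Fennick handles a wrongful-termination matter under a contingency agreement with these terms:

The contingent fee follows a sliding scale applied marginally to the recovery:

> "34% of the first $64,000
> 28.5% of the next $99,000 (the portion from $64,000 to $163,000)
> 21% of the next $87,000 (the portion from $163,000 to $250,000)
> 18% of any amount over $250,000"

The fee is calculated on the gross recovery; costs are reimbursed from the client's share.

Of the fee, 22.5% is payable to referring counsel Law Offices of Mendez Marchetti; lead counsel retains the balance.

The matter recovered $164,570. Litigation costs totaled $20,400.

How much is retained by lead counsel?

$38,986.14

Fee base is the gross recovery, $164,570; costs are reimbursed separately.
First $64,000 at 34% = $21,760.00
Next $99,000 at 28.5% = $28,215.00
Remaining $1,570 at 21% = $329.70
Fee: $21,760.00 + $28,215.00 + $329.70 = $50,304.70
Referral share: 22.5% of $50,304.70 = $11,318.56; lead counsel retains $50,304.70 − $11,318.56 = $38,986.14.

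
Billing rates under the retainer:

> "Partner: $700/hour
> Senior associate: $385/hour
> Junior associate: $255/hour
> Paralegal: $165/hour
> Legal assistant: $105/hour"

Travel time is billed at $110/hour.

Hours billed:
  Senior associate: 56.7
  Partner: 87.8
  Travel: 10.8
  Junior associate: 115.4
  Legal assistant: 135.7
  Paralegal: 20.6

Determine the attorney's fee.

$131,552.00

Partner: 87.8 × $700 = $61,460.00
Senior associate: 56.7 × $385 = $21,829.50
Junior associate: 115.4 × $255 = $29,427.00
Paralegal: 20.6 × $165 = $3,399.00
Legal assistant: 135.7 × $105 = $14,248.50
Subtotal: $61,460.00 + $21,829.50 + $29,427.00 + $3,399.00 + $14,248.50 = $130,364.00
Travel: 10.8 × $110 = $1,188.00
Total: $130,364.00 + $1,188.00 = $131,552.00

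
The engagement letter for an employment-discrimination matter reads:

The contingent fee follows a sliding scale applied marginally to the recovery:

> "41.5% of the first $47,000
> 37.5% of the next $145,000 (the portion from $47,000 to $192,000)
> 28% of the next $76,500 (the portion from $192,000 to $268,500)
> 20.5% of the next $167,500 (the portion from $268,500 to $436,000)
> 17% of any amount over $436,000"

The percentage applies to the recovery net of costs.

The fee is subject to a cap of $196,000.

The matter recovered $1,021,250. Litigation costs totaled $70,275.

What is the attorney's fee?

$196,000.00

Fee base (net of costs): $1,021,250 − $70,275 = $950,975
First $47,000 at 41.5% = $19,505.00
Next $145,000 at 37.5% = $54,375.00
Next $76,500 at 28% = $21,420.00
Next $167,500 at 20.5% = $34,337.50
Remaining $514,975 at 17% = $87,545.75
Fee: $19,505.00 + $54,375.00 + $21,420.00 + $34,337.50 + $87,545.75 = $217,183.25
$217,183.25 exceeds the $196,000 cap, so the fee is capped at $196,000.00.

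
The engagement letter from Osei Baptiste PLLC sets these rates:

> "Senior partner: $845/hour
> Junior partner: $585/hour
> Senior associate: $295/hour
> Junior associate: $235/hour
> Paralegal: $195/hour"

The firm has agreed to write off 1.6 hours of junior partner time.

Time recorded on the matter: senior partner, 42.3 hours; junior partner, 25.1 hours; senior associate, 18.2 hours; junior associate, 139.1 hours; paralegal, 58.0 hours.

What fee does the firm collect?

$98,858.50

Senior partner: 42.3 × $845 = $35,743.50
Junior partner: 25.1 × $585 = $14,683.50
Senior associate: 18.2 × $295 = $5,369.00
Junior associate: 139.1 × $235 = $32,688.50
Paralegal: 58.0 × $195 = $11,310.00
Subtotal: $99,794.50
Write-off: 1.6 × $585 = $936.00
Total: $99,794.50 − $936.00 = $98,858.50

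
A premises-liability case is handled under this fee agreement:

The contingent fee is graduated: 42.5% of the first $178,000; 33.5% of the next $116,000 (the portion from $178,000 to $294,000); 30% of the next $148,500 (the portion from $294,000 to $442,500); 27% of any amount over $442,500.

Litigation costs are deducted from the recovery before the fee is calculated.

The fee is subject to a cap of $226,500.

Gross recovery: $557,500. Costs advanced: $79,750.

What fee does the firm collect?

Fee base (net of costs): $557,500 − $79,750 = $477,750
First $178,000 at 42.5% = $75,650.00
Next $116,000 at 33.5% = $38,860.00
Next $148,500 at 30% = $44,550.00
Remaining $35,250 at 27% = $9,517.50
Fee: $75,650.00 + $38,860.00 + $44,550.00 + $9,517.50 = $168,577.50
$168,577.50 is under the $226,500 cap.

$168,577.50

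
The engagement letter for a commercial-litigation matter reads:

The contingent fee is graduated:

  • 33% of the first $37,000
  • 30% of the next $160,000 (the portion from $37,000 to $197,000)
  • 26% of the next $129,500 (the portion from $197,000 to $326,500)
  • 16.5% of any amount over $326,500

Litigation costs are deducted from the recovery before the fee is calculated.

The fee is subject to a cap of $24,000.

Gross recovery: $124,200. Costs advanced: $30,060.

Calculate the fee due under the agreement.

$24,000.00

Fee base (net of costs): $124,200 − $30,060 = $94,140
First $37,000 at 33% = $12,210.00
Remaining $57,140 at 30% = $17,142.00
Fee: $12,210.00 + $17,142.00 = $29,352.00
$29,352.00 exceeds the $24,000 cap, so the fee is capped at $24,000.00.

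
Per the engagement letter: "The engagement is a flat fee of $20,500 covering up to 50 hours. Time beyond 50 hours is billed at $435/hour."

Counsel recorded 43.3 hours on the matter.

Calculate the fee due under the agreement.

43.3 hours is within the 50-hour scope; only the flat fee applies.

$20,500.00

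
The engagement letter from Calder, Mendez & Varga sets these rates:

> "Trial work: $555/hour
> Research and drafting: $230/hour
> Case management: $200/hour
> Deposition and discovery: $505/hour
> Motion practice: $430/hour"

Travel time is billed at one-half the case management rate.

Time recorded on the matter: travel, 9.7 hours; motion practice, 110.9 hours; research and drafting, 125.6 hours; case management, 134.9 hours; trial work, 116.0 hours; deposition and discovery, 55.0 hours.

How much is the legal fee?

Trial work: 116.0 × $555 = $64,380.00
Research and drafting: 125.6 × $230 = $28,888.00
Case management: 134.9 × $200 = $26,980.00
Deposition and discovery: 55.0 × $505 = $27,775.00
Motion practice: 110.9 × $430 = $47,687.00
Subtotal: $64,380.00 + $28,888.00 + $26,980.00 + $27,775.00 + $47,687.00 = $195,710.00
Travel: 9.7 × ($200 ÷ 2) = 9.7 × $100.00 = $970.00
Total: $195,710.00 + $970.00 = $196,680.00

$196,680.00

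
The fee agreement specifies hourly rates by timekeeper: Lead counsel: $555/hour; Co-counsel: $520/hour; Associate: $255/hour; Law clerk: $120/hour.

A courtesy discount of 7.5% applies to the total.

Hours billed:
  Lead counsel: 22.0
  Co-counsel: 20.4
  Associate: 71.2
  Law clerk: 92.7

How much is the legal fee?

$48,190.65

Lead counsel: 22.0 × $555 = $12,210.00
Co-counsel: 20.4 × $520 = $10,608.00
Associate: 71.2 × $255 = $18,156.00
Law clerk: 92.7 × $120 = $11,124.00
Subtotal: $52,098.00
Less 7.5% discount: −$3,907.35
Total: $52,098.00 − $3,907.35 = $48,190.65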